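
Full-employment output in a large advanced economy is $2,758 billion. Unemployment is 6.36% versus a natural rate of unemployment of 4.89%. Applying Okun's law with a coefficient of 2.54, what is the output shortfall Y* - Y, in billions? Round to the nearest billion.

Output gap = -2.54 × (6.36 - 4.89) = -2.54 × 1.47 = -3.7338%.
Actual GDP ≈ 2758 × 0.962662 ≈ 2655 billion, so the shortfall is 2758 - 2655 = 103 billion.

$103 billion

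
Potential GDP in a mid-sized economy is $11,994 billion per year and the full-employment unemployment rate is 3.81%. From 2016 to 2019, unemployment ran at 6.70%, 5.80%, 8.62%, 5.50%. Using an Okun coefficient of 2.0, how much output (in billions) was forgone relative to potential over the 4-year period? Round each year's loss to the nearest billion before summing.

$2,729 billion

Year 2016: gap = -2.0 × (6.7 - 3.81) = -5.78%, loss ≈ 11994 × 5.78/100 ≈ 693.
Year 2017: gap = -2.0 × (5.8 - 3.81) = -3.98%, loss ≈ 11994 × 3.98/100 ≈ 477.
Year 2018: gap = -2.0 × (8.62 - 3.81) = -9.62%, loss ≈ 11994 × 9.62/100 ≈ 1154.
Year 2019: gap = -2.0 × (5.5 - 3.81) = -3.38%, loss ≈ 11994 × 3.38/100 ≈ 405.
Total lost output = 693 + 477 + 1154 + 405 = 2729 billion.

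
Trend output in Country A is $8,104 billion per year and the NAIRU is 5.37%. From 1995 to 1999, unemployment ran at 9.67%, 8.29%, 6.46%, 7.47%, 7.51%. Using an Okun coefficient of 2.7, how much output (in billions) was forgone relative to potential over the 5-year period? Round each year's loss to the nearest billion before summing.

Year 1995: gap = -2.7 × (9.67 - 5.37) = -11.61%, loss ≈ 8104 × 11.61/100 ≈ 941.
Year 1996: gap = -2.7 × (8.29 - 5.37) = -7.884%, loss ≈ 8104 × 7.884/100 ≈ 639.
Year 1997: gap = -2.7 × (6.46 - 5.37) = -2.943%, loss ≈ 8104 × 2.943/100 ≈ 239.
Year 1998: gap = -2.7 × (7.47 - 5.37) = -5.67%, loss ≈ 8104 × 5.67/100 ≈ 459.
Year 1999: gap = -2.7 × (7.51 - 5.37) = -5.778%, loss ≈ 8104 × 5.778/100 ≈ 468.
Total lost output = 941 + 639 + 239 + 459 + 468 = 2746 billion.

$2,746 billion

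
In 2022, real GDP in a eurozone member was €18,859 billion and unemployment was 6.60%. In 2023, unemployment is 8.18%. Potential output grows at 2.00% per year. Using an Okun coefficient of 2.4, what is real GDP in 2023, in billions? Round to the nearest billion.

€18,521 billion

Δu = 8.18 - 6.6 = 1.58 points.
Okun's law (growth form): g_Y = g_Y* - β × Δu = 2.00 - 2.4 × (1.58) = 2 - 3.792 = -1.792%.
Real GDP in the next year = 18859 × (1 - 1.792/100) = 18859 × 0.98208 ≈ 18521 billion.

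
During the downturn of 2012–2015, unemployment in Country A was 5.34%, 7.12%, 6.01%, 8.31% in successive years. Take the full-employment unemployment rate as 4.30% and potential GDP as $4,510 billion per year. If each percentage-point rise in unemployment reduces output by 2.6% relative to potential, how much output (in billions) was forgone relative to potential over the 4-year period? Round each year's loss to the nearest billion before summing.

Year 2012: gap = -2.6 × (5.34 - 4.3) = -2.704%, loss ≈ 4510 × 2.704/100 ≈ 122.
Year 2013: gap = -2.6 × (7.12 - 4.3) = -7.332%, loss ≈ 4510 × 7.332/100 ≈ 331.
Year 2014: gap = -2.6 × (6.01 - 4.3) = -4.446%, loss ≈ 4510 × 4.446/100 ≈ 201.
Year 2015: gap = -2.6 × (8.31 - 4.3) = -10.426%, loss ≈ 4510 × 10.426/100 ≈ 470.
Total lost output = 122 + 331 + 201 + 470 = 1124 billion.

$1,124 billion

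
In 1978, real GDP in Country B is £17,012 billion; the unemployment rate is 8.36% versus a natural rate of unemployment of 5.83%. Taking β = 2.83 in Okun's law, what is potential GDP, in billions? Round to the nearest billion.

£18,324 billion

Unemployment gap = 8.36 - 5.83 = 2.53 points, so output gap = -2.83 × 2.53 = -7.1599%.
Since Y = Y* × (1 + gap/100), Y* = 17012/0.928401 ≈ 18324 billion.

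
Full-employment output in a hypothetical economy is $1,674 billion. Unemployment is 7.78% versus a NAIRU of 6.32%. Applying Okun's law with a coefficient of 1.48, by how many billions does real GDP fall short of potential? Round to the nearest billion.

Output gap = -1.48 × (7.78 - 6.32) = -1.48 × 1.46 = -2.1608%.
Actual GDP ≈ 1674 × 0.978392 ≈ 1638 billion, so the shortfall is 1674 - 1638 = 36 billion.

$36 billion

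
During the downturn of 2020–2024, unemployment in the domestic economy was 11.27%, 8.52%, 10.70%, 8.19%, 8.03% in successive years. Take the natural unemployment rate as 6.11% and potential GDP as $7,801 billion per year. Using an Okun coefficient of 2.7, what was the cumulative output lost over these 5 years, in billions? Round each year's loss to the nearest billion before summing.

$3,404 billion

Year 2020: gap = -2.7 × (11.27 - 6.11) = -13.932%, loss ≈ 7801 × 13.932/100 ≈ 1087.
Year 2021: gap = -2.7 × (8.52 - 6.11) = -6.507%, loss ≈ 7801 × 6.507/100 ≈ 508.
Year 2022: gap = -2.7 × (10.7 - 6.11) = -12.393%, loss ≈ 7801 × 12.393/100 ≈ 967.
Year 2023: gap = -2.7 × (8.19 - 6.11) = -5.616%, loss ≈ 7801 × 5.616/100 ≈ 438.
Year 2024: gap = -2.7 × (8.03 - 6.11) = -5.184%, loss ≈ 7801 × 5.184/100 ≈ 404.
Total lost output = 1087 + 508 + 967 + 438 + 404 = 3404 billion.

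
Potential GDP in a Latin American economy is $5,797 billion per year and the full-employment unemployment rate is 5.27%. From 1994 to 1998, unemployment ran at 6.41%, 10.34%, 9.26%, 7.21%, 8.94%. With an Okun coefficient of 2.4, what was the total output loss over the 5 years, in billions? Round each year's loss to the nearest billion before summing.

$2,200 billion

Year 1994: gap = -2.4 × (6.41 - 5.27) = -2.736%, loss ≈ 5797 × 2.736/100 ≈ 159.
Year 1995: gap = -2.4 × (10.34 - 5.27) = -12.168%, loss ≈ 5797 × 12.168/100 ≈ 705.
Year 1996: gap = -2.4 × (9.26 - 5.27) = -9.576%, loss ≈ 5797 × 9.576/100 ≈ 555.
Year 1997: gap = -2.4 × (7.21 - 5.27) = -4.656%, loss ≈ 5797 × 4.656/100 ≈ 270.
Year 1998: gap = -2.4 × (8.94 - 5.27) = -8.808%, loss ≈ 5797 × 8.808/100 ≈ 511.
Total lost output = 159 + 705 + 555 + 270 + 511 = 2200 billion.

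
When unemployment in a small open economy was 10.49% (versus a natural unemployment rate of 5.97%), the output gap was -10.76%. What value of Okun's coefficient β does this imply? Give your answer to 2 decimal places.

Okun's law: output gap = -β × (u - u*).
-10.76 = -β × (10.49 - 5.97) = -β × 4.52, so β = 10.76/4.52 = 2.38.

β ≈ 2.38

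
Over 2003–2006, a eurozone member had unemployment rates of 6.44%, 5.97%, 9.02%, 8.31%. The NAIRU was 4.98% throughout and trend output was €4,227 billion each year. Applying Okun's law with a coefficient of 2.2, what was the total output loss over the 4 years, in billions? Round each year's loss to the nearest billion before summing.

Year 2003: gap = -2.2 × (6.44 - 4.98) = -3.212%, loss ≈ 4227 × 3.212/100 ≈ 136.
Year 2004: gap = -2.2 × (5.97 - 4.98) = -2.178%, loss ≈ 4227 × 2.178/100 ≈ 92.
Year 2005: gap = -2.2 × (9.02 - 4.98) = -8.888%, loss ≈ 4227 × 8.888/100 ≈ 376.
Year 2006: gap = -2.2 × (8.31 - 4.98) = -7.326%, loss ≈ 4227 × 7.326/100 ≈ 310.
Total lost output = 136 + 92 + 376 + 310 = 914 billion.

€914 billion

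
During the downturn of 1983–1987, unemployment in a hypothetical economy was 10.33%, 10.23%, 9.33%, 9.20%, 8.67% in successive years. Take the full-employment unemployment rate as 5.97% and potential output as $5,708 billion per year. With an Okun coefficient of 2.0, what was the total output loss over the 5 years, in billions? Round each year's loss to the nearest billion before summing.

Year 1983: gap = -2.0 × (10.33 - 5.97) = -8.72%, loss ≈ 5708 × 8.72/100 ≈ 498.
Year 1984: gap = -2.0 × (10.23 - 5.97) = -8.52%, loss ≈ 5708 × 8.52/100 ≈ 486.
Year 1985: gap = -2.0 × (9.33 - 5.97) = -6.72%, loss ≈ 5708 × 6.72/100 ≈ 384.
Year 1986: gap = -2.0 × (9.2 - 5.97) = -6.46%, loss ≈ 5708 × 6.46/100 ≈ 369.
Year 1987: gap = -2.0 × (8.67 - 5.97) = -5.4%, loss ≈ 5708 × 5.4/100 ≈ 308.
Total lost output = 498 + 486 + 384 + 369 + 308 = 2045 billion.

$2,045 billion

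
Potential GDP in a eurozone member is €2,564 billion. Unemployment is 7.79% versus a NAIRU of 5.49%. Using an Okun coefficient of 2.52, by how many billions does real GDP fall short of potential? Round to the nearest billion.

€149 billion

Output gap = -2.52 × (7.79 - 5.49) = -2.52 × 2.3 = -5.796%.
Actual GDP ≈ 2564 × 0.94204 ≈ 2415 billion, so the shortfall is 2564 - 2415 = 149 billion.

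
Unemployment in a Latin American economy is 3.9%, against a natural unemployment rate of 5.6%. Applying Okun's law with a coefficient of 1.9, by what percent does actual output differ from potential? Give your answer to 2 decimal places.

The unemployment gap is 3.9 - 5.6 = -1.7 percentage points.
Okun's law gives an output gap of -1.9 × (-1.7) = 3.23%, i.e. 3.23% above potential.

3.23%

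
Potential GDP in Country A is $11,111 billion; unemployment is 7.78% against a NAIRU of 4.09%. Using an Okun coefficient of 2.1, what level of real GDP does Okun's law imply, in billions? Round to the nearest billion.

$10,250 billion

Unemployment gap = 7.78 - 4.09 = 3.69 points, so the output gap is -2.1 × 3.69 = -7.749%.
Actual GDP = 11111 × (1 - 7.749/100) = 11111 × 0.92251 ≈ 10250 billion.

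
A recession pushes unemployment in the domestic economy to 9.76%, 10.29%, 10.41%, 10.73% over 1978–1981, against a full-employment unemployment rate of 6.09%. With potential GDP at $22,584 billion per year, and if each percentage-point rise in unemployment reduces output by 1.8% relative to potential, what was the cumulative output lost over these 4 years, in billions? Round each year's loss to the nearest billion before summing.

Year 1978: gap = -1.8 × (9.76 - 6.09) = -6.606%, loss ≈ 22584 × 6.606/100 ≈ 1492.
Year 1979: gap = -1.8 × (10.29 - 6.09) = -7.56%, loss ≈ 22584 × 7.56/100 ≈ 1707.
Year 1980: gap = -1.8 × (10.41 - 6.09) = -7.776%, loss ≈ 22584 × 7.776/100 ≈ 1756.
Year 1981: gap = -1.8 × (10.73 - 6.09) = -8.352%, loss ≈ 22584 × 8.352/100 ≈ 1886.
Total lost output = 1492 + 1707 + 1756 + 1886 = 6841 billion.

$6,841 billion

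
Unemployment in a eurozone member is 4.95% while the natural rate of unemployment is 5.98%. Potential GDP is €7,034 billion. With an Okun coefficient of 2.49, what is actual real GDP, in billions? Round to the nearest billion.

€7,214 billion

Unemployment gap = 4.95 - 5.98 = -1.03 points, so the output gap is -2.49 × (-1.03) = 2.5647%.
Actual GDP = 7034 × (1 + 2.5647/100) = 7034 × 1.025647 ≈ 7214 billion.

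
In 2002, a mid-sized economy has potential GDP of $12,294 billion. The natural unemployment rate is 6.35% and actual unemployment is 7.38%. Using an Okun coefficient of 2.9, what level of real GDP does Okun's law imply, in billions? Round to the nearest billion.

$11,927 billion

Unemployment gap = 7.38 - 6.35 = 1.03 points, so the output gap is -2.9 × 1.03 = -2.987%.
Actual GDP = 12294 × (1 - 2.987/100) = 12294 × 0.97013 ≈ 11927 billion.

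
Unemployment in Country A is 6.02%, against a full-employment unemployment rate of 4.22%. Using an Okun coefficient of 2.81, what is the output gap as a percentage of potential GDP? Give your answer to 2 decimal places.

The unemployment gap is 6.02 - 4.22 = 1.8 percentage points.
Okun's law gives an output gap of -2.81 × 1.8 = -5.058%, i.e. 5.06% below potential.

-5.06%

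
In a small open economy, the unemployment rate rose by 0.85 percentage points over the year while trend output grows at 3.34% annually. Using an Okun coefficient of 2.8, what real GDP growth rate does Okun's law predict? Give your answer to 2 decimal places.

Growth-rate Okun's law: g_Y = g_Y* - β × Δu.
g_Y = 3.34 - 2.8 × (0.85) = 3.34 - 2.38 = 0.96%, i.e. 0.96% to 2 d.p.

0.96%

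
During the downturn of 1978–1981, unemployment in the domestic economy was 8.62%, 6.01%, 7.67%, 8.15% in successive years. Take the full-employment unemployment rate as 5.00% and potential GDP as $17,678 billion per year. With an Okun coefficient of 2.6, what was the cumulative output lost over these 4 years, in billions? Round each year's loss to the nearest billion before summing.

$4,803 billion

Year 1978: gap = -2.6 × (8.62 - 5) = -9.412%, loss ≈ 17678 × 9.412/100 ≈ 1664.
Year 1979: gap = -2.6 × (6.01 - 5) = -2.626%, loss ≈ 17678 × 2.626/100 ≈ 464.
Year 1980: gap = -2.6 × (7.67 - 5) = -6.942%, loss ≈ 17678 × 6.942/100 ≈ 1227.
Year 1981: gap = -2.6 × (8.15 - 5) = -8.19%, loss ≈ 17678 × 8.19/100 ≈ 1448.
Total lost output = 1664 + 464 + 1227 + 1448 = 4803 billion.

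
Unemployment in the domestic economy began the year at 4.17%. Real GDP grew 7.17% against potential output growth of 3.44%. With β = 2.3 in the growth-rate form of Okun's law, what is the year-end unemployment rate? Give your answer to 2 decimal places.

2.55%

Growth-rate Okun's law: g_Y = g_Y* - β × Δu, so Δu = (g_Y* - g_Y)/β.
Δu = (3.44 - 7.17)/2.3 = -3.73/2.3 = -1.62 percentage points.
Year-end unemployment = 4.17 - 1.62 = 2.55%.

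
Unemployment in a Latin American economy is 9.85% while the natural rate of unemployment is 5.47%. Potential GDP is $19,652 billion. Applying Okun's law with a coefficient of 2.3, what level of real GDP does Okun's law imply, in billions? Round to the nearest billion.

$17,672 billion

Unemployment gap = 9.85 - 5.47 = 4.38 points, so the output gap is -2.3 × 4.38 = -10.074%.
Actual GDP = 19652 × (1 - 10.074/100) = 19652 × 0.89926 ≈ 17672 billion.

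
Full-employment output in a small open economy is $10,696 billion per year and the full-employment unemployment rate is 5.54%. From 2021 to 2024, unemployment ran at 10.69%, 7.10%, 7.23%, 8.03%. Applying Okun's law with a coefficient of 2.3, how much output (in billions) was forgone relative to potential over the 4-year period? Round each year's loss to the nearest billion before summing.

$2,680 billion

Year 2021: gap = -2.3 × (10.69 - 5.54) = -11.845%, loss ≈ 10696 × 11.845/100 ≈ 1267.
Year 2022: gap = -2.3 × (7.1 - 5.54) = -3.588%, loss ≈ 10696 × 3.588/100 ≈ 384.
Year 2023: gap = -2.3 × (7.23 - 5.54) = -3.887%, loss ≈ 10696 × 3.887/100 ≈ 416.
Year 2024: gap = -2.3 × (8.03 - 5.54) = -5.727%, loss ≈ 10696 × 5.727/100 ≈ 613.
Total lost output = 1267 + 384 + 416 + 613 = 2680 billion.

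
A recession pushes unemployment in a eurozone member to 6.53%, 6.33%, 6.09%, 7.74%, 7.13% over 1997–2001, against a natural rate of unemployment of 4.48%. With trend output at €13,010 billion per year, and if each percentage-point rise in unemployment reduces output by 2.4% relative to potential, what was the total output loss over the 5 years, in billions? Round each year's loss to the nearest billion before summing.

Year 1997: gap = -2.4 × (6.53 - 4.48) = -4.92%, loss ≈ 13010 × 4.92/100 ≈ 640.
Year 1998: gap = -2.4 × (6.33 - 4.48) = -4.44%, loss ≈ 13010 × 4.44/100 ≈ 578.
Year 1999: gap = -2.4 × (6.09 - 4.48) = -3.864%, loss ≈ 13010 × 3.864/100 ≈ 503.
Year 2000: gap = -2.4 × (7.74 - 4.48) = -7.824%, loss ≈ 13010 × 7.824/100 ≈ 1018.
Year 2001: gap = -2.4 × (7.13 - 4.48) = -6.36%, loss ≈ 13010 × 6.36/100 ≈ 827.
Total lost output = 640 + 578 + 503 + 1018 + 827 = 3566 billion.

€3,566 billion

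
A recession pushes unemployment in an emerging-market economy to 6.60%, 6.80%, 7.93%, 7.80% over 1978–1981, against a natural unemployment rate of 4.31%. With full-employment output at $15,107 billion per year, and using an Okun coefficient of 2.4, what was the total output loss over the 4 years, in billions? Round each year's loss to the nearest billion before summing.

Year 1978: gap = -2.4 × (6.6 - 4.31) = -5.496%, loss ≈ 15107 × 5.496/100 ≈ 830.
Year 1979: gap = -2.4 × (6.8 - 4.31) = -5.976%, loss ≈ 15107 × 5.976/100 ≈ 903.
Year 1980: gap = -2.4 × (7.93 - 4.31) = -8.688%, loss ≈ 15107 × 8.688/100 ≈ 1312.
Year 1981: gap = -2.4 × (7.8 - 4.31) = -8.376%, loss ≈ 15107 × 8.376/100 ≈ 1265.
Total lost output = 830 + 903 + 1312 + 1265 = 4310 billion.

$4,310 billion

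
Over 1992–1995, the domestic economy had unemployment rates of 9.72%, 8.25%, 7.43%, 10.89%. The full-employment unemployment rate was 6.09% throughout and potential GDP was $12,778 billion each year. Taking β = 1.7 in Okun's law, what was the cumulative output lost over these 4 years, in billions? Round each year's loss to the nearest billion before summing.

$2,592 billion

Year 1992: gap = -1.7 × (9.72 - 6.09) = -6.171%, loss ≈ 12778 × 6.171/100 ≈ 789.
Year 1993: gap = -1.7 × (8.25 - 6.09) = -3.672%, loss ≈ 12778 × 3.672/100 ≈ 469.
Year 1994: gap = -1.7 × (7.43 - 6.09) = -2.278%, loss ≈ 12778 × 2.278/100 ≈ 291.
Year 1995: gap = -1.7 × (10.89 - 6.09) = -8.16%, loss ≈ 12778 × 8.16/100 ≈ 1043.
Total lost output = 789 + 469 + 291 + 1043 = 2592 billion.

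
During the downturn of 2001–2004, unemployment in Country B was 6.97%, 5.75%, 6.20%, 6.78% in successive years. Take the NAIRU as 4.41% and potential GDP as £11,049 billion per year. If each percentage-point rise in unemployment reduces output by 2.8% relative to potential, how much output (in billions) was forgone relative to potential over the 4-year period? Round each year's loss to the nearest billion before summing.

£2,494 billion

Year 2001: gap = -2.8 × (6.97 - 4.41) = -7.168%, loss ≈ 11049 × 7.168/100 ≈ 792.
Year 2002: gap = -2.8 × (5.75 - 4.41) = -3.752%, loss ≈ 11049 × 3.752/100 ≈ 415.
Year 2003: gap = -2.8 × (6.2 - 4.41) = -5.012%, loss ≈ 11049 × 5.012/100 ≈ 554.
Year 2004: gap = -2.8 × (6.78 - 4.41) = -6.636%, loss ≈ 11049 × 6.636/100 ≈ 733.
Total lost output = 792 + 415 + 554 + 733 = 2494 billion.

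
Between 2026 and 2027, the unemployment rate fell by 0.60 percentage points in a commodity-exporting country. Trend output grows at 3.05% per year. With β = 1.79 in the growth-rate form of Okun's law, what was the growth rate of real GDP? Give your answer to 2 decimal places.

Growth-rate Okun's law: g_Y = g_Y* - β × Δu.
g_Y = 3.05 - 1.79 × (-0.60) = 3.05 + 1.074 = 4.124%, i.e. 4.12% to 2 d.p.

4.12%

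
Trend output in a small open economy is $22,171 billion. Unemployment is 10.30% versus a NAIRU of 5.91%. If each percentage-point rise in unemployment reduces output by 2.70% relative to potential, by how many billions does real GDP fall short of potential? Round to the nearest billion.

Output gap = -2.70 × (10.3 - 5.91) = -2.7 × 4.39 = -11.853%.
Actual GDP ≈ 22171 × 0.88147 ≈ 19543 billion, so the shortfall is 22171 - 19543 = 2628 billion.

$2,628 billion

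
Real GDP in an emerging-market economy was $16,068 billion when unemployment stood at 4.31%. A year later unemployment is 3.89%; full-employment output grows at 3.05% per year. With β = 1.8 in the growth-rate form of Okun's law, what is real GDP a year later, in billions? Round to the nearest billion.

$16,680 billion

Δu = 3.89 - 4.31 = -0.42 points.
Okun's law (growth form): g_Y = g_Y* - β × Δu = 3.05 - 1.8 × (-0.42) = 3.05 + 0.756 = 3.806%.
Real GDP in the next year = 16068 × (1 + 3.806/100) = 16068 × 1.03806 ≈ 16680 billion.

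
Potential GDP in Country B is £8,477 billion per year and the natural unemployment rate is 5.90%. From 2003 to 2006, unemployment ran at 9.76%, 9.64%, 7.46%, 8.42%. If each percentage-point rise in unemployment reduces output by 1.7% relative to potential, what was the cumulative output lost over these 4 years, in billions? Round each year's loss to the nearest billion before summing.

£1,683 billion

Year 2003: gap = -1.7 × (9.76 - 5.9) = -6.562%, loss ≈ 8477 × 6.562/100 ≈ 556.
Year 2004: gap = -1.7 × (9.64 - 5.9) = -6.358%, loss ≈ 8477 × 6.358/100 ≈ 539.
Year 2005: gap = -1.7 × (7.46 - 5.9) = -2.652%, loss ≈ 8477 × 2.652/100 ≈ 225.
Year 2006: gap = -1.7 × (8.42 - 5.9) = -4.284%, loss ≈ 8477 × 4.284/100 ≈ 363.
Total lost output = 556 + 539 + 225 + 363 = 1683 billion.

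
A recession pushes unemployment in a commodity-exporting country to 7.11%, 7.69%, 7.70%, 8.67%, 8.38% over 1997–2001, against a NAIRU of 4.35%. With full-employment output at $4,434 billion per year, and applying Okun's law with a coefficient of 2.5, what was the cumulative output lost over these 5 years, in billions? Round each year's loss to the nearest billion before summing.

Year 1997: gap = -2.5 × (7.11 - 4.35) = -6.9%, loss ≈ 4434 × 6.9/100 ≈ 306.
Year 1998: gap = -2.5 × (7.69 - 4.35) = -8.35%, loss ≈ 4434 × 8.35/100 ≈ 370.
Year 1999: gap = -2.5 × (7.7 - 4.35) = -8.375%, loss ≈ 4434 × 8.375/100 ≈ 371.
Year 2000: gap = -2.5 × (8.67 - 4.35) = -10.8%, loss ≈ 4434 × 10.8/100 ≈ 479.
Year 2001: gap = -2.5 × (8.38 - 4.35) = -10.075%, loss ≈ 4434 × 10.075/100 ≈ 447.
Total lost output = 306 + 370 + 371 + 479 + 447 = 1973 billion.

$1,973 billion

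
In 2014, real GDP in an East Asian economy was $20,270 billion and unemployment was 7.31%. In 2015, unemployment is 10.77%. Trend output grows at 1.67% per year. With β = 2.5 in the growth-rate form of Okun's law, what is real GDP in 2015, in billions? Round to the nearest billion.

Δu = 10.77 - 7.31 = 3.46 points.
Okun's law (growth form): g_Y = g_Y* - β × Δu = 1.67 - 2.5 × (3.46) = 1.67 - 8.65 = -6.98%.
Real GDP in the next year = 20270 × (1 - 6.98/100) = 20270 × 0.9302 ≈ 18855 billion.

$18,855 billion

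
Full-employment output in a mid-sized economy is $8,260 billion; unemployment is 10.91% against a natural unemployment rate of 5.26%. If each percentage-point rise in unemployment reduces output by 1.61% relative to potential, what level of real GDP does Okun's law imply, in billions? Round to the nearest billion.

Unemployment gap = 10.91 - 5.26 = 5.65 points, so the output gap is -1.61 × 5.65 = -9.0965%.
Actual GDP = 8260 × (1 - 9.0965/100) = 8260 × 0.909035 ≈ 7509 billion.

$7,509 billion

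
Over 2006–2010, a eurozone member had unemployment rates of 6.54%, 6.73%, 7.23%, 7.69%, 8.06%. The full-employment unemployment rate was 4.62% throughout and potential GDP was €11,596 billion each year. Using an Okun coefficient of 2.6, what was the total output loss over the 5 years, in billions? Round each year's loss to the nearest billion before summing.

Year 2006: gap = -2.6 × (6.54 - 4.62) = -4.992%, loss ≈ 11596 × 4.992/100 ≈ 579.
Year 2007: gap = -2.6 × (6.73 - 4.62) = -5.486%, loss ≈ 11596 × 5.486/100 ≈ 636.
Year 2008: gap = -2.6 × (7.23 - 4.62) = -6.786%, loss ≈ 11596 × 6.786/100 ≈ 787.
Year 2009: gap = -2.6 × (7.69 - 4.62) = -7.982%, loss ≈ 11596 × 7.982/100 ≈ 926.
Year 2010: gap = -2.6 × (8.06 - 4.62) = -8.944%, loss ≈ 11596 × 8.944/100 ≈ 1037.
Total lost output = 579 + 636 + 787 + 926 + 1037 = 3965 billion.

€3,965 billion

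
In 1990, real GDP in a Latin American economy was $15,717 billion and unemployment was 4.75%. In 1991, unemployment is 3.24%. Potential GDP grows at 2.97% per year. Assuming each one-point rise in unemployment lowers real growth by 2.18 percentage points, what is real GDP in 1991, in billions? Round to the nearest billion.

Δu = 3.24 - 4.75 = -1.51 points.
Okun's law (growth form): g_Y = g_Y* - β × Δu = 2.97 - 2.18 × (-1.51) = 2.97 + 3.2918 = 6.2618%.
Real GDP in the next year = 15717 × (1 + 6.2618/100) = 15717 × 1.062618 ≈ 16701 billion.

$16,701 billion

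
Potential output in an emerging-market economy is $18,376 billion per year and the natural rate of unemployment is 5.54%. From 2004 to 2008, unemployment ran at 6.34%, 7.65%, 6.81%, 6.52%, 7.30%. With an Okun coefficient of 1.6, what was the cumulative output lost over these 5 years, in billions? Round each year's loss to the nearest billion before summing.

Year 2004: gap = -1.6 × (6.34 - 5.54) = -1.28%, loss ≈ 18376 × 1.28/100 ≈ 235.
Year 2005: gap = -1.6 × (7.65 - 5.54) = -3.376%, loss ≈ 18376 × 3.376/100 ≈ 620.
Year 2006: gap = -1.6 × (6.81 - 5.54) = -2.032%, loss ≈ 18376 × 2.032/100 ≈ 373.
Year 2007: gap = -1.6 × (6.52 - 5.54) = -1.568%, loss ≈ 18376 × 1.568/100 ≈ 288.
Year 2008: gap = -1.6 × (7.3 - 5.54) = -2.816%, loss ≈ 18376 × 2.816/100 ≈ 517.
Total lost output = 235 + 620 + 373 + 288 + 517 = 2033 billion.

$2,033 billion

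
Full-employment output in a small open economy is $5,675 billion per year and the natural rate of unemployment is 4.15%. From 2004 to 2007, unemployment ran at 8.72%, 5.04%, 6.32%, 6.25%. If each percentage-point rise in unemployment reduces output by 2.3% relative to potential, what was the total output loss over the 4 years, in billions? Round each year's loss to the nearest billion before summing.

Year 2004: gap = -2.3 × (8.72 - 4.15) = -10.511%, loss ≈ 5675 × 10.511/100 ≈ 596.
Year 2005: gap = -2.3 × (5.04 - 4.15) = -2.047%, loss ≈ 5675 × 2.047/100 ≈ 116.
Year 2006: gap = -2.3 × (6.32 - 4.15) = -4.991%, loss ≈ 5675 × 4.991/100 ≈ 283.
Year 2007: gap = -2.3 × (6.25 - 4.15) = -4.83%, loss ≈ 5675 × 4.83/100 ≈ 274.
Total lost output = 596 + 116 + 283 + 274 = 1269 billion.

$1,269 billion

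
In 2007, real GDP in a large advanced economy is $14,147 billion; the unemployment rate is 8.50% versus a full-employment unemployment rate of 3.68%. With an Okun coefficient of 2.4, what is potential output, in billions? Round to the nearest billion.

$15,998 billion

Unemployment gap = 8.5 - 3.68 = 4.82 points, so output gap = -2.4 × 4.82 = -11.568%.
Since Y = Y* × (1 + gap/100), Y* = 14147/0.88432 ≈ 15998 billion.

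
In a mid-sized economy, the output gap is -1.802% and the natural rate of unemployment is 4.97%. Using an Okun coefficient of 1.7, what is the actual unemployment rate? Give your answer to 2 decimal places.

6.03%

From Okun's law, u - u* = -(output gap)/β = -(-1.802)/1.7 = 1.06 points.
So u = 4.97 + 1.06 = 6.03%.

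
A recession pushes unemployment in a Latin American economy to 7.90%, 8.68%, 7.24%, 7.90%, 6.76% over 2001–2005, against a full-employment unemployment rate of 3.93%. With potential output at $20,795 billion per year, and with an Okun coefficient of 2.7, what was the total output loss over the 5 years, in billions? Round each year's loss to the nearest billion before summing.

Year 2001: gap = -2.7 × (7.9 - 3.93) = -10.719%, loss ≈ 20795 × 10.719/100 ≈ 2229.
Year 2002: gap = -2.7 × (8.68 - 3.93) = -12.825%, loss ≈ 20795 × 12.825/100 ≈ 2667.
Year 2003: gap = -2.7 × (7.24 - 3.93) = -8.937%, loss ≈ 20795 × 8.937/100 ≈ 1858.
Year 2004: gap = -2.7 × (7.9 - 3.93) = -10.719%, loss ≈ 20795 × 10.719/100 ≈ 2229.
Year 2005: gap = -2.7 × (6.76 - 3.93) = -7.641%, loss ≈ 20795 × 7.641/100 ≈ 1589.
Total lost output = 2229 + 2667 + 1858 + 2229 + 1589 = 10572 billion.

$10,572 billion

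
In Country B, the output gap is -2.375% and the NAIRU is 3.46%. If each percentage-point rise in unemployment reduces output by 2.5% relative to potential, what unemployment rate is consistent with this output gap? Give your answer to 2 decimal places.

4.41%

From Okun's law, u - u* = -(output gap)/β = -(-2.375)/2.5 = 0.95 points.
So u = 3.46 + 0.95 = 4.41%.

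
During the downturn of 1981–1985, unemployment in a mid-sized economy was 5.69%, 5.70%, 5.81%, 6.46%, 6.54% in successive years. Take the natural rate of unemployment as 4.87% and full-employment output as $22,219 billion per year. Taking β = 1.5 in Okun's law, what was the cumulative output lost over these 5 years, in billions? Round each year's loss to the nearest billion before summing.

Year 1981: gap = -1.5 × (5.69 - 4.87) = -1.23%, loss ≈ 22219 × 1.23/100 ≈ 273.
Year 1982: gap = -1.5 × (5.7 - 4.87) = -1.245%, loss ≈ 22219 × 1.245/100 ≈ 277.
Year 1983: gap = -1.5 × (5.81 - 4.87) = -1.41%, loss ≈ 22219 × 1.41/100 ≈ 313.
Year 1984: gap = -1.5 × (6.46 - 4.87) = -2.385%, loss ≈ 22219 × 2.385/100 ≈ 530.
Year 1985: gap = -1.5 × (6.54 - 4.87) = -2.505%, loss ≈ 22219 × 2.505/100 ≈ 557.
Total lost output = 273 + 277 + 313 + 530 + 557 = 1950 billion.

$1,950 billion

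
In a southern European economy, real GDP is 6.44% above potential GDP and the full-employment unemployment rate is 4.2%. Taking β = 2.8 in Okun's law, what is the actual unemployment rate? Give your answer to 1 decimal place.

1.9%

From Okun's law, u - u* = -(output gap)/β = -(6.44)/2.8 = -2.3 points.
So u = 4.2 - 2.3 = 1.9%.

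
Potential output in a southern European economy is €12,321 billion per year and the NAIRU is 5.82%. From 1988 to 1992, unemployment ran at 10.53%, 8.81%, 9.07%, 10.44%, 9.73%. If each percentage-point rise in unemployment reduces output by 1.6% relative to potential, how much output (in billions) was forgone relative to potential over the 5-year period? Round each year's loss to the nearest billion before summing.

€3,841 billion

Year 1988: gap = -1.6 × (10.53 - 5.82) = -7.536%, loss ≈ 12321 × 7.536/100 ≈ 929.
Year 1989: gap = -1.6 × (8.81 - 5.82) = -4.784%, loss ≈ 12321 × 4.784/100 ≈ 589.
Year 1990: gap = -1.6 × (9.07 - 5.82) = -5.2%, loss ≈ 12321 × 5.2/100 ≈ 641.
Year 1991: gap = -1.6 × (10.44 - 5.82) = -7.392%, loss ≈ 12321 × 7.392/100 ≈ 911.
Year 1992: gap = -1.6 × (9.73 - 5.82) = -6.256%, loss ≈ 12321 × 6.256/100 ≈ 771.
Total lost output = 929 + 589 + 641 + 911 + 771 = 3841 billion.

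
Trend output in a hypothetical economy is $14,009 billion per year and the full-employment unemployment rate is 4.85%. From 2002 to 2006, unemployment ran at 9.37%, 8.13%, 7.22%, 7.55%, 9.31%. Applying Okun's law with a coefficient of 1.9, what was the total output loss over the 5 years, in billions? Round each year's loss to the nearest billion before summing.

$4,613 billion

Year 2002: gap = -1.9 × (9.37 - 4.85) = -8.588%, loss ≈ 14009 × 8.588/100 ≈ 1203.
Year 2003: gap = -1.9 × (8.13 - 4.85) = -6.232%, loss ≈ 14009 × 6.232/100 ≈ 873.
Year 2004: gap = -1.9 × (7.22 - 4.85) = -4.503%, loss ≈ 14009 × 4.503/100 ≈ 631.
Year 2005: gap = -1.9 × (7.55 - 4.85) = -5.13%, loss ≈ 14009 × 5.13/100 ≈ 719.
Year 2006: gap = -1.9 × (9.31 - 4.85) = -8.474%, loss ≈ 14009 × 8.474/100 ≈ 1187.
Total lost output = 1203 + 873 + 631 + 719 + 1187 = 4613 billion.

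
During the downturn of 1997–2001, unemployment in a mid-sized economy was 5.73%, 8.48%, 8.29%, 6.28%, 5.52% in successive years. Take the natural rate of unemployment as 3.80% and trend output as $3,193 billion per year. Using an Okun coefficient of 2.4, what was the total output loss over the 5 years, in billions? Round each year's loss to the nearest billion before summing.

$1,173 billion

Year 1997: gap = -2.4 × (5.73 - 3.8) = -4.632%, loss ≈ 3193 × 4.632/100 ≈ 148.
Year 1998: gap = -2.4 × (8.48 - 3.8) = -11.232%, loss ≈ 3193 × 11.232/100 ≈ 359.
Year 1999: gap = -2.4 × (8.29 - 3.8) = -10.776%, loss ≈ 3193 × 10.776/100 ≈ 344.
Year 2000: gap = -2.4 × (6.28 - 3.8) = -5.952%, loss ≈ 3193 × 5.952/100 ≈ 190.
Year 2001: gap = -2.4 × (5.52 - 3.8) = -4.128%, loss ≈ 3193 × 4.128/100 ≈ 132.
Total lost output = 148 + 359 + 344 + 190 + 132 = 1173 billion.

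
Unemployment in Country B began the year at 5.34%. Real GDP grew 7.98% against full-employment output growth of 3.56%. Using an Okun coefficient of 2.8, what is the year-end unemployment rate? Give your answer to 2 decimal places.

Growth-rate Okun's law: g_Y = g_Y* - β × Δu, so Δu = (g_Y* - g_Y)/β.
Δu = (3.56 - 7.98)/2.8 = -4.42/2.8 = -1.58 percentage points.
Year-end unemployment = 5.34 - 1.58 = 3.76%.

3.76%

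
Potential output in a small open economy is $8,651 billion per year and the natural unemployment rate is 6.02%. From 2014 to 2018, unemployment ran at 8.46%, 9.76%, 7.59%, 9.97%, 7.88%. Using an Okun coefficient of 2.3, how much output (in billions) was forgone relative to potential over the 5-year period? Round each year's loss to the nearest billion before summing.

Year 2014: gap = -2.3 × (8.46 - 6.02) = -5.612%, loss ≈ 8651 × 5.612/100 ≈ 485.
Year 2015: gap = -2.3 × (9.76 - 6.02) = -8.602%, loss ≈ 8651 × 8.602/100 ≈ 744.
Year 2016: gap = -2.3 × (7.59 - 6.02) = -3.611%, loss ≈ 8651 × 3.611/100 ≈ 312.
Year 2017: gap = -2.3 × (9.97 - 6.02) = -9.085%, loss ≈ 8651 × 9.085/100 ≈ 786.
Year 2018: gap = -2.3 × (7.88 - 6.02) = -4.278%, loss ≈ 8651 × 4.278/100 ≈ 370.
Total lost output = 485 + 744 + 312 + 786 + 370 = 2697 billion.

$2,697 billion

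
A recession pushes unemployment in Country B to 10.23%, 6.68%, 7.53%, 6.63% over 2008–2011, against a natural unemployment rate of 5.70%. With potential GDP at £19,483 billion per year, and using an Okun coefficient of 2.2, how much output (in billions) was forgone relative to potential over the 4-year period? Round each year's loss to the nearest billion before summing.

Year 2008: gap = -2.2 × (10.23 - 5.7) = -9.966%, loss ≈ 19483 × 9.966/100 ≈ 1942.
Year 2009: gap = -2.2 × (6.68 - 5.7) = -2.156%, loss ≈ 19483 × 2.156/100 ≈ 420.
Year 2010: gap = -2.2 × (7.53 - 5.7) = -4.026%, loss ≈ 19483 × 4.026/100 ≈ 784.
Year 2011: gap = -2.2 × (6.63 - 5.7) = -2.046%, loss ≈ 19483 × 2.046/100 ≈ 399.
Total lost output = 1942 + 420 + 784 + 399 = 3545 billion.

£3,545 billion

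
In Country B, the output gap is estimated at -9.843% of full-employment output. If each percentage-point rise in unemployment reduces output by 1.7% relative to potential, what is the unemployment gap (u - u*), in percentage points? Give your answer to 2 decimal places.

Okun's law: output gap = -β × (u - u*), so u - u* = -(output gap)/β.
u - u* = -(-9.843)/1.7 = 5.79 percentage points.

5.79 percentage points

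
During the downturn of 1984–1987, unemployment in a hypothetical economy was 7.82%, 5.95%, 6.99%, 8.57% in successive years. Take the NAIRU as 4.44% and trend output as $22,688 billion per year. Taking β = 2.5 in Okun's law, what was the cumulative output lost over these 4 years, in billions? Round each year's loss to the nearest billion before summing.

$6,562 billion

Year 1984: gap = -2.5 × (7.82 - 4.44) = -8.45%, loss ≈ 22688 × 8.45/100 ≈ 1917.
Year 1985: gap = -2.5 × (5.95 - 4.44) = -3.775%, loss ≈ 22688 × 3.775/100 ≈ 856.
Year 1986: gap = -2.5 × (6.99 - 4.44) = -6.375%, loss ≈ 22688 × 6.375/100 ≈ 1446.
Year 1987: gap = -2.5 × (8.57 - 4.44) = -10.325%, loss ≈ 22688 × 10.325/100 ≈ 2343.
Total lost output = 1917 + 856 + 1446 + 2343 = 6562 billion.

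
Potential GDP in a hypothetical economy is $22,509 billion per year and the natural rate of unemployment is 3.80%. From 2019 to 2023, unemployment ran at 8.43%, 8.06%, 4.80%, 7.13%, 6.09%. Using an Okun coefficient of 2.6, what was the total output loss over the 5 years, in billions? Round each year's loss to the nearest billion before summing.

$9,077 billion

Year 2019: gap = -2.6 × (8.43 - 3.8) = -12.038%, loss ≈ 22509 × 12.038/100 ≈ 2710.
Year 2020: gap = -2.6 × (8.06 - 3.8) = -11.076%, loss ≈ 22509 × 11.076/100 ≈ 2493.
Year 2021: gap = -2.6 × (4.8 - 3.8) = -2.6%, loss ≈ 22509 × 2.6/100 ≈ 585.
Year 2022: gap = -2.6 × (7.13 - 3.8) = -8.658%, loss ≈ 22509 × 8.658/100 ≈ 1949.
Year 2023: gap = -2.6 × (6.09 - 3.8) = -5.954%, loss ≈ 22509 × 5.954/100 ≈ 1340.
Total lost output = 2710 + 2493 + 585 + 1949 + 1340 = 9077 billion.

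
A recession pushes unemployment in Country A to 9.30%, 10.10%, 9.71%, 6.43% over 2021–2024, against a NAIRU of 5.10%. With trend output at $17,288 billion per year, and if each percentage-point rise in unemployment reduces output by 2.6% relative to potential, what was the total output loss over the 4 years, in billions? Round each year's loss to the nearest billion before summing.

Year 2021: gap = -2.6 × (9.3 - 5.1) = -10.92%, loss ≈ 17288 × 10.92/100 ≈ 1888.
Year 2022: gap = -2.6 × (10.1 - 5.1) = -13%, loss ≈ 17288 × 13/100 ≈ 2247.
Year 2023: gap = -2.6 × (9.71 - 5.1) = -11.986%, loss ≈ 17288 × 11.986/100 ≈ 2072.
Year 2024: gap = -2.6 × (6.43 - 5.1) = -3.458%, loss ≈ 17288 × 3.458/100 ≈ 598.
Total lost output = 1888 + 2247 + 2072 + 598 = 6805 billion.

$6,805 billion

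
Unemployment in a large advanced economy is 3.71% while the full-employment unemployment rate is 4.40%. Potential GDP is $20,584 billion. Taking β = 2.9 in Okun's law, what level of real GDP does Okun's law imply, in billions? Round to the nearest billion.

$20,996 billion

Unemployment gap = 3.71 - 4.4 = -0.69 points, so the output gap is -2.9 × (-0.69) = 2.001%.
Actual GDP = 20584 × (1 + 2.001/100) = 20584 × 1.02001 ≈ 20996 billion.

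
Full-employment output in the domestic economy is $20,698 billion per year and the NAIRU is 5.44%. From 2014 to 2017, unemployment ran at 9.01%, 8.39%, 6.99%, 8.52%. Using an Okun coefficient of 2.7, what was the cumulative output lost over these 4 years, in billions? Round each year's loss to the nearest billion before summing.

Year 2014: gap = -2.7 × (9.01 - 5.44) = -9.639%, loss ≈ 20698 × 9.639/100 ≈ 1995.
Year 2015: gap = -2.7 × (8.39 - 5.44) = -7.965%, loss ≈ 20698 × 7.965/100 ≈ 1649.
Year 2016: gap = -2.7 × (6.99 - 5.44) = -4.185%, loss ≈ 20698 × 4.185/100 ≈ 866.
Year 2017: gap = -2.7 × (8.52 - 5.44) = -8.316%, loss ≈ 20698 × 8.316/100 ≈ 1721.
Total lost output = 1995 + 1649 + 866 + 1721 = 6231 billion.

$6,231 billion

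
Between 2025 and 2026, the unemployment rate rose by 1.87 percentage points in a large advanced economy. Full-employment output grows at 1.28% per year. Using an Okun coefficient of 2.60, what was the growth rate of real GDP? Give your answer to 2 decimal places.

Growth-rate Okun's law: g_Y = g_Y* - β × Δu.
g_Y = 1.28 - 2.60 × (1.87) = 1.28 - 4.862 = -3.582%, i.e. -3.58% to 2 d.p.

-3.58%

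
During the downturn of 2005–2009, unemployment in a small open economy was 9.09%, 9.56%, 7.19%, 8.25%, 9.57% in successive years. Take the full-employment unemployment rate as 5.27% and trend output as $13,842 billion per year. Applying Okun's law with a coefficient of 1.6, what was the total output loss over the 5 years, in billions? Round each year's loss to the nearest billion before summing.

Year 2005: gap = -1.6 × (9.09 - 5.27) = -6.112%, loss ≈ 13842 × 6.112/100 ≈ 846.
Year 2006: gap = -1.6 × (9.56 - 5.27) = -6.864%, loss ≈ 13842 × 6.864/100 ≈ 950.
Year 2007: gap = -1.6 × (7.19 - 5.27) = -3.072%, loss ≈ 13842 × 3.072/100 ≈ 425.
Year 2008: gap = -1.6 × (8.25 - 5.27) = -4.768%, loss ≈ 13842 × 4.768/100 ≈ 660.
Year 2009: gap = -1.6 × (9.57 - 5.27) = -6.88%, loss ≈ 13842 × 6.88/100 ≈ 952.
Total lost output = 846 + 950 + 425 + 660 + 952 = 3833 billion.

$3,833 billion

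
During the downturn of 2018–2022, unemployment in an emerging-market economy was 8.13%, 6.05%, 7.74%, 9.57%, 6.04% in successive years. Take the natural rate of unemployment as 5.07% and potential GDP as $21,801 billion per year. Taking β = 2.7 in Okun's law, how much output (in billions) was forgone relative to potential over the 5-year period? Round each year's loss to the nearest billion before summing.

Year 2018: gap = -2.7 × (8.13 - 5.07) = -8.262%, loss ≈ 21801 × 8.262/100 ≈ 1801.
Year 2019: gap = -2.7 × (6.05 - 5.07) = -2.646%, loss ≈ 21801 × 2.646/100 ≈ 577.
Year 2020: gap = -2.7 × (7.74 - 5.07) = -7.209%, loss ≈ 21801 × 7.209/100 ≈ 1572.
Year 2021: gap = -2.7 × (9.57 - 5.07) = -12.15%, loss ≈ 21801 × 12.15/100 ≈ 2649.
Year 2022: gap = -2.7 × (6.04 - 5.07) = -2.619%, loss ≈ 21801 × 2.619/100 ≈ 571.
Total lost output = 1801 + 577 + 1572 + 2649 + 571 = 7170 billion.

$7,170 billion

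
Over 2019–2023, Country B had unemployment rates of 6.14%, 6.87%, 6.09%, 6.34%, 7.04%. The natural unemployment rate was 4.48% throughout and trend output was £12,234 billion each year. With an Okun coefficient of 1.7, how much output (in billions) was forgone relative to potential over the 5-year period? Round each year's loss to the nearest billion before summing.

Year 2019: gap = -1.7 × (6.14 - 4.48) = -2.822%, loss ≈ 12234 × 2.822/100 ≈ 345.
Year 2020: gap = -1.7 × (6.87 - 4.48) = -4.063%, loss ≈ 12234 × 4.063/100 ≈ 497.
Year 2021: gap = -1.7 × (6.09 - 4.48) = -2.737%, loss ≈ 12234 × 2.737/100 ≈ 335.
Year 2022: gap = -1.7 × (6.34 - 4.48) = -3.162%, loss ≈ 12234 × 3.162/100 ≈ 387.
Year 2023: gap = -1.7 × (7.04 - 4.48) = -4.352%, loss ≈ 12234 × 4.352/100 ≈ 532.
Total lost output = 345 + 497 + 335 + 387 + 532 = 2096 billion.

£2,096 billion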